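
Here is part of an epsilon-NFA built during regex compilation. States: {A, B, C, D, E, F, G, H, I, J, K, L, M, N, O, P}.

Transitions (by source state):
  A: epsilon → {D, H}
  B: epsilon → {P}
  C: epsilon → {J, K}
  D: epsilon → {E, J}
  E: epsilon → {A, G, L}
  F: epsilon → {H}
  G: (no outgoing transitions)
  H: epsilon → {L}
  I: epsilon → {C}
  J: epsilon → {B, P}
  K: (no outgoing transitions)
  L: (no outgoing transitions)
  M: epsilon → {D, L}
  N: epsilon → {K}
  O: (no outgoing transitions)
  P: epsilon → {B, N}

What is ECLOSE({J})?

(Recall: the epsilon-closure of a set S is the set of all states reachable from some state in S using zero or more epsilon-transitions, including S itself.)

Start with {J}.
From J via epsilon: add B, P.
From P via epsilon: add N.
From N via epsilon: add K.
No new states can be added; the closed set is {B, J, K, N, P}.

{B, J, K, N, P}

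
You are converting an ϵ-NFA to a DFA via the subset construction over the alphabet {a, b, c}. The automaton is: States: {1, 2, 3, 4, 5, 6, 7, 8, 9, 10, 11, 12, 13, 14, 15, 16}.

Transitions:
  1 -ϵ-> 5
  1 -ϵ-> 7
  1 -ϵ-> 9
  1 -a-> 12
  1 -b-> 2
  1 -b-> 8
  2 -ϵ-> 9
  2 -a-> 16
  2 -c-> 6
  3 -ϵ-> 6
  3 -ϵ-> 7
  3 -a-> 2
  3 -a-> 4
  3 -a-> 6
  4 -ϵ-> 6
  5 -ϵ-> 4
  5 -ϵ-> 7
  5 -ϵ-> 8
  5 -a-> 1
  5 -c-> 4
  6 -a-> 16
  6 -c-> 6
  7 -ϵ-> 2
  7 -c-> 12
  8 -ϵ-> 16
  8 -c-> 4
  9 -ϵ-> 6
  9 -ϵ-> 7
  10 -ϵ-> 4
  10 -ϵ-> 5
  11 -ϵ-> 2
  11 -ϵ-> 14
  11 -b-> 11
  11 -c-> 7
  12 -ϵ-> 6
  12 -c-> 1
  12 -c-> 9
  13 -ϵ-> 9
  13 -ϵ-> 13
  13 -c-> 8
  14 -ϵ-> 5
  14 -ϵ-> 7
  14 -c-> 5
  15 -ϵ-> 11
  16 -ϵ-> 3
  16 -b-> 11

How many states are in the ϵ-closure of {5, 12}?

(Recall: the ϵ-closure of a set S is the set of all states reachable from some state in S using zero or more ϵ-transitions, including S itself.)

Start with {5, 12}.
From 5 via ϵ: add 4, 7, 8.
From 12 via ϵ: add 6.
From 7 via ϵ: add 2.
From 8 via ϵ: add 16.
From 2 via ϵ: add 9.
From 16 via ϵ: add 3.
ϵ-closure = {2, 3, 4, 5, 6, 7, 8, 9, 12, 16}, which has 10 states.

10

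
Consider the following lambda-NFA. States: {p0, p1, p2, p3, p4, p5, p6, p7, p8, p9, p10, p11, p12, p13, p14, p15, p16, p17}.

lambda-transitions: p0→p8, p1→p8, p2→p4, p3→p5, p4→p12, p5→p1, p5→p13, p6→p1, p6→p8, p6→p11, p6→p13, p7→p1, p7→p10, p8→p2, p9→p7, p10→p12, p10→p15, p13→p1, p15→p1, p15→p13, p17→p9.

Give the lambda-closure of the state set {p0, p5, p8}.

{p0, p1, p2, p4, p5, p8, p12, p13}

Start with {p0, p5, p8}.
From p5 via lambda: add p1, p13.
From p8 via lambda: add p2.
From p2 via lambda: add p4.
From p4 via lambda: add p12.
No new states can be added; the closed set is {p0, p1, p2, p4, p5, p8, p12, p13}.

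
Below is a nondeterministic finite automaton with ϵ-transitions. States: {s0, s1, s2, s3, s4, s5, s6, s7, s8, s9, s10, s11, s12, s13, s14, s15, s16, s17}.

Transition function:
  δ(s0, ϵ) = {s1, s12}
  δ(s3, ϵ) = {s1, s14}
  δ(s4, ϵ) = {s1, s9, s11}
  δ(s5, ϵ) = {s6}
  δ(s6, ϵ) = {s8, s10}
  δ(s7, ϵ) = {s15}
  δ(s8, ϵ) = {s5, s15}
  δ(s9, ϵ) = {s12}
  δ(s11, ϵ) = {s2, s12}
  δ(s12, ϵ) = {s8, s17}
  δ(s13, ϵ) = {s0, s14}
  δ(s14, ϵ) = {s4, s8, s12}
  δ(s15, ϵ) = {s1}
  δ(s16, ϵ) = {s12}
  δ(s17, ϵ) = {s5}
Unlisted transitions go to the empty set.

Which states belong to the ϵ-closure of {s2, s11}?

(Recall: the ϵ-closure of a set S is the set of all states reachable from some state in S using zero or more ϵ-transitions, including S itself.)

{s1, s2, s5, s6, s8, s10, s11, s12, s15, s17}

Start with {s2, s11}.
From s11 via ϵ: add s12.
From s12 via ϵ: add s8, s17.
From s8 via ϵ: add s5, s15.
From s5 via ϵ: add s6.
From s15 via ϵ: add s1.
From s6 via ϵ: add s10.
No new states can be added; the closed set is {s1, s2, s5, s6, s8, s10, s11, s12, s15, s17}.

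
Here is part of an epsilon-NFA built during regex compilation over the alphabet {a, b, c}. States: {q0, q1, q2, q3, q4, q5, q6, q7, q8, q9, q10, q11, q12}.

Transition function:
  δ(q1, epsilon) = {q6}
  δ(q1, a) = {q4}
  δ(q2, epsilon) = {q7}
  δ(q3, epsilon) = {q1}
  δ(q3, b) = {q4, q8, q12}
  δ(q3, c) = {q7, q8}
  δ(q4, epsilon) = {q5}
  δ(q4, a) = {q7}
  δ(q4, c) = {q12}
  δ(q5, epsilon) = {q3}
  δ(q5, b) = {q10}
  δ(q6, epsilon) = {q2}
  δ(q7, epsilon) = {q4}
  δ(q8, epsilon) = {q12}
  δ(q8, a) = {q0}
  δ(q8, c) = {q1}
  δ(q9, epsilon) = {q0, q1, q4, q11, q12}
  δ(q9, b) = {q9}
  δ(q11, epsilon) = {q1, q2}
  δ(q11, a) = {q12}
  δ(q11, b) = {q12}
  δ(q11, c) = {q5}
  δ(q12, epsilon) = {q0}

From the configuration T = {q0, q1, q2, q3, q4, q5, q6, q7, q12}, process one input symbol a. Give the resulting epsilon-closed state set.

{q1, q2, q3, q4, q5, q6, q7}

q1 on a → {q4}.
q4 on a → {q7}.
No a-transition from q0, q2, q3, q5, q6, q7, q12.
Union after reading a: {q4, q7}.
Now take the epsilon-closure:
From q4 via epsilon: add q5.
From q5 via epsilon: add q3.
From q3 via epsilon: add q1.
From q1 via epsilon: add q6.
From q6 via epsilon: add q2.
No new states can be added; the closed set is {q1, q2, q3, q4, q5, q6, q7}.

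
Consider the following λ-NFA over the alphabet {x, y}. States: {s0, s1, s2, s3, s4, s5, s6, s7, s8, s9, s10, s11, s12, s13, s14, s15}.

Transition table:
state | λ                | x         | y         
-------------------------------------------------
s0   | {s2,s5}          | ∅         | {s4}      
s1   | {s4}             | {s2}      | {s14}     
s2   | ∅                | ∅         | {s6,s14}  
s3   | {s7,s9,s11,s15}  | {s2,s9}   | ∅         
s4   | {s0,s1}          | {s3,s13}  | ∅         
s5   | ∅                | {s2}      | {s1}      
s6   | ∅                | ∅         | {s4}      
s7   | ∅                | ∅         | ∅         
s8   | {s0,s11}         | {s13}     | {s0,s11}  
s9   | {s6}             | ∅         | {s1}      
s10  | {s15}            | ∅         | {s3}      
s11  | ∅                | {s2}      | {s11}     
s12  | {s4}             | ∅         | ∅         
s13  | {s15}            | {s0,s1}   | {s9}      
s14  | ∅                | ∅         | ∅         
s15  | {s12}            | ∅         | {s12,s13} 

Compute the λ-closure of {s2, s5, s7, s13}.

Start with {s2, s5, s7, s13}.
From s13 via λ: add s15.
From s15 via λ: add s12.
From s12 via λ: add s4.
From s4 via λ: add s0, s1.
No new states can be added; the closed set is {s0, s1, s2, s4, s5, s7, s12, s13, s15}.

{s0, s1, s2, s4, s5, s7, s12, s13, s15}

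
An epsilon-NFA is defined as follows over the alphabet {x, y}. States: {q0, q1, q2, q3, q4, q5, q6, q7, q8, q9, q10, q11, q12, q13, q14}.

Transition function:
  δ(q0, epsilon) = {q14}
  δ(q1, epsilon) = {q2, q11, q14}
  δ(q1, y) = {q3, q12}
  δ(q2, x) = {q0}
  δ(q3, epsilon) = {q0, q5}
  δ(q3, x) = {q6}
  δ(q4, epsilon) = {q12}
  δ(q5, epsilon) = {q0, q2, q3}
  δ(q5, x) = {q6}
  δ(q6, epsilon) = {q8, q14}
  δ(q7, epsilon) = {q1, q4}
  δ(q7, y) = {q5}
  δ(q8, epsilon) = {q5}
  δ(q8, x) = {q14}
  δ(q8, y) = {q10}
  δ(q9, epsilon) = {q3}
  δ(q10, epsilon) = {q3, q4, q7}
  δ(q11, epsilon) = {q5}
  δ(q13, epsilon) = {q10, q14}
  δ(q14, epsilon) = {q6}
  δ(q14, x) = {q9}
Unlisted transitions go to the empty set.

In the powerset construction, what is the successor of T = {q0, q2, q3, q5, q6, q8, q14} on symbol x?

q2 on x → {q0}.
q3 on x → {q6}.
q5 on x → {q6}.
q8 on x → {q14}.
q14 on x → {q9}.
No x-transition from q0, q6.
Union after reading x: {q0, q6, q9, q14}.
Now take the epsilon-closure:
From q6 via epsilon: add q8.
From q9 via epsilon: add q3.
From q3 via epsilon: add q5.
From q5 via epsilon: add q2.
No new states can be added; the closed set is {q0, q2, q3, q5, q6, q8, q9, q14}.

{q0, q2, q3, q5, q6, q8, q9, q14}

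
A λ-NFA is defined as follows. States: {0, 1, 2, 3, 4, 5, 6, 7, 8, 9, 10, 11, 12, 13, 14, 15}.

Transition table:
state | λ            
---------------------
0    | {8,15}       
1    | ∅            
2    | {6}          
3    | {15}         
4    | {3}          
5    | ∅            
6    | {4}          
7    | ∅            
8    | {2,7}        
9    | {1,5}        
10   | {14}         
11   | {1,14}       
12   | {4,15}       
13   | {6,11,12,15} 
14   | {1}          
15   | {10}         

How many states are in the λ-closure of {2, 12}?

Start with {2, 12}.
From 2 via λ: add 6.
From 12 via λ: add 4, 15.
From 4 via λ: add 3.
From 15 via λ: add 10.
From 10 via λ: add 14.
From 14 via λ: add 1.
λ-closure = {1, 2, 3, 4, 6, 10, 12, 14, 15}, which has 9 states.

9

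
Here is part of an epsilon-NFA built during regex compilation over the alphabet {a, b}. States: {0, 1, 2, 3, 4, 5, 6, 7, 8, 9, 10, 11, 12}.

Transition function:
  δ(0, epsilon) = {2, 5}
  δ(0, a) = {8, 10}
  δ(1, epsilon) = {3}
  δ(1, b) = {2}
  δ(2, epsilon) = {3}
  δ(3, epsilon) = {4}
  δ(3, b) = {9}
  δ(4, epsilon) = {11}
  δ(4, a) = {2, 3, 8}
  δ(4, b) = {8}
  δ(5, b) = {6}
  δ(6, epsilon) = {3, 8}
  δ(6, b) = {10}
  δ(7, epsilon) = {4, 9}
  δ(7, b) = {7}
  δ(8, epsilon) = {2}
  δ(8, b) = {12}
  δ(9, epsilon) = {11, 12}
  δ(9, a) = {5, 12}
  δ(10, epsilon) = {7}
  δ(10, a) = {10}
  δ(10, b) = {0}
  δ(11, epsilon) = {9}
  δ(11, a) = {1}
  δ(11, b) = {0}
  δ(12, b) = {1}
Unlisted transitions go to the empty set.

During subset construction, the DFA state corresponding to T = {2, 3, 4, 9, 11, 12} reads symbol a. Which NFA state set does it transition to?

4 on a → {2, 3, 8}.
9 on a → {5, 12}.
11 on a → {1}.
No a-transition from 2, 3, 12.
Union after reading a: {1, 2, 3, 5, 8, 12}.
Now take the epsilon-closure:
From 3 via epsilon: add 4.
From 4 via epsilon: add 11.
From 11 via epsilon: add 9.
No new states can be added; the closed set is {1, 2, 3, 4, 5, 8, 9, 11, 12}.

{1, 2, 3, 4, 5, 8, 9, 11, 12}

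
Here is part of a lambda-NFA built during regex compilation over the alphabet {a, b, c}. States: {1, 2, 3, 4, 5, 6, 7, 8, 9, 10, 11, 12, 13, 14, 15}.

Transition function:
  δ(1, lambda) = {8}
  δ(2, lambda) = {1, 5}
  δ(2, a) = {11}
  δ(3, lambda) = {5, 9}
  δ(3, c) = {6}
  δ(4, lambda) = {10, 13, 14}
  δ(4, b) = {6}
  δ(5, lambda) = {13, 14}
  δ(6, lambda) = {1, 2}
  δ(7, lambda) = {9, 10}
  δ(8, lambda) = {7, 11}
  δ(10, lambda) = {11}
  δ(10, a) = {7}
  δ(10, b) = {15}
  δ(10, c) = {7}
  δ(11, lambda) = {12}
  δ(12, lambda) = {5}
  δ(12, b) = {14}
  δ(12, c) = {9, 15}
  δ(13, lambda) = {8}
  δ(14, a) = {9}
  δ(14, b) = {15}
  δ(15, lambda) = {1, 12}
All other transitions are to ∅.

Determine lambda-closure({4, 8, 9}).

Start with {4, 8, 9}.
From 4 via lambda: add 10, 13, 14.
From 8 via lambda: add 7, 11.
From 11 via lambda: add 12.
From 12 via lambda: add 5.
No new states can be added; the closed set is {4, 5, 7, 8, 9, 10, 11, 12, 13, 14}.

{4, 5, 7, 8, 9, 10, 11, 12, 13, 14}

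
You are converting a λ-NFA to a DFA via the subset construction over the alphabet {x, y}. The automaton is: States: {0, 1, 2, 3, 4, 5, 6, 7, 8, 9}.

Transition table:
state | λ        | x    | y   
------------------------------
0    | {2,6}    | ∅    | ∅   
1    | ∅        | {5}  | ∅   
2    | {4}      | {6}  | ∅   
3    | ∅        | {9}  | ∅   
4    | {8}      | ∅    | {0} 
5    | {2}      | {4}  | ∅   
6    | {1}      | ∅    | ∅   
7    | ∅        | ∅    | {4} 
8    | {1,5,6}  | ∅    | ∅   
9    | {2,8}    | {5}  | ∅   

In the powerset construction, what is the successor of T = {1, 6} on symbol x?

{1, 2, 4, 5, 6, 8}

1 on x → {5}.
No x-transition from 6.
Union after reading x: {5}.
Now take the λ-closure:
From 5 via λ: add 2.
From 2 via λ: add 4.
From 4 via λ: add 8.
From 8 via λ: add 1, 6.
No new states can be added; the closed set is {1, 2, 4, 5, 6, 8}.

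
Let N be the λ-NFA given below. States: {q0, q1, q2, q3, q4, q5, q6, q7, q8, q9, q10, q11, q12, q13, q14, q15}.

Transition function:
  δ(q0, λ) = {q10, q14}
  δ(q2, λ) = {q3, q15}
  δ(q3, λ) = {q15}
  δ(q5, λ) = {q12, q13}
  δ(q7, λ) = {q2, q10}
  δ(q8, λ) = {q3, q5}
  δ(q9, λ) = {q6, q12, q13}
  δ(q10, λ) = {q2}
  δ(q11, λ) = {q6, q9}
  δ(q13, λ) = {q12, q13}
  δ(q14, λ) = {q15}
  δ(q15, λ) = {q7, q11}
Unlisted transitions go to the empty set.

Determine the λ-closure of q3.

{q2, q3, q6, q7, q9, q10, q11, q12, q13, q15}

Start with {q3}.
From q3 via λ: add q15.
From q15 via λ: add q7, q11.
From q7 via λ: add q2, q10.
From q11 via λ: add q6, q9.
From q9 via λ: add q12, q13.
No new states can be added; the closed set is {q2, q3, q6, q7, q9, q10, q11, q12, q13, q15}.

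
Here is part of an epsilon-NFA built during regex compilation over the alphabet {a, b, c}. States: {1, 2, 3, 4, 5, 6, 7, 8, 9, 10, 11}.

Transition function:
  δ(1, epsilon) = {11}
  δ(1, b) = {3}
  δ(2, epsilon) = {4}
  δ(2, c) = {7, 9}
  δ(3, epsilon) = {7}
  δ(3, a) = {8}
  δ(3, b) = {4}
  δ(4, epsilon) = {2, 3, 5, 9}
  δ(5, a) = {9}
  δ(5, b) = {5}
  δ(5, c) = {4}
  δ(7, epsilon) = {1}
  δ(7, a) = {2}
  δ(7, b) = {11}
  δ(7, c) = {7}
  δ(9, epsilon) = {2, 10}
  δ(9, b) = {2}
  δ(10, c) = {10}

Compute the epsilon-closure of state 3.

{1, 3, 7, 11}

Start with {3}.
From 3 via epsilon: add 7.
From 7 via epsilon: add 1.
From 1 via epsilon: add 11.
No new states can be added; the closed set is {1, 3, 7, 11}.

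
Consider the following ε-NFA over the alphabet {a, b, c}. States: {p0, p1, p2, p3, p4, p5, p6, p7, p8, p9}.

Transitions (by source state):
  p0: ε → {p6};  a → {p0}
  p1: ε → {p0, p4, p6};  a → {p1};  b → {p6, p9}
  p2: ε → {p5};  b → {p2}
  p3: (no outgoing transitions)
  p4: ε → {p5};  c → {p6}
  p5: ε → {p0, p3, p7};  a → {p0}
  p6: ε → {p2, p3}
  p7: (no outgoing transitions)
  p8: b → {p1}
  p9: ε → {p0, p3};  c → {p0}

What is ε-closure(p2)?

{p0, p2, p3, p5, p6, p7}

Start with {p2}.
From p2 via ε: add p5.
From p5 via ε: add p0, p3, p7.
From p0 via ε: add p6.
No new states can be added; the closed set is {p0, p2, p3, p5, p6, p7}.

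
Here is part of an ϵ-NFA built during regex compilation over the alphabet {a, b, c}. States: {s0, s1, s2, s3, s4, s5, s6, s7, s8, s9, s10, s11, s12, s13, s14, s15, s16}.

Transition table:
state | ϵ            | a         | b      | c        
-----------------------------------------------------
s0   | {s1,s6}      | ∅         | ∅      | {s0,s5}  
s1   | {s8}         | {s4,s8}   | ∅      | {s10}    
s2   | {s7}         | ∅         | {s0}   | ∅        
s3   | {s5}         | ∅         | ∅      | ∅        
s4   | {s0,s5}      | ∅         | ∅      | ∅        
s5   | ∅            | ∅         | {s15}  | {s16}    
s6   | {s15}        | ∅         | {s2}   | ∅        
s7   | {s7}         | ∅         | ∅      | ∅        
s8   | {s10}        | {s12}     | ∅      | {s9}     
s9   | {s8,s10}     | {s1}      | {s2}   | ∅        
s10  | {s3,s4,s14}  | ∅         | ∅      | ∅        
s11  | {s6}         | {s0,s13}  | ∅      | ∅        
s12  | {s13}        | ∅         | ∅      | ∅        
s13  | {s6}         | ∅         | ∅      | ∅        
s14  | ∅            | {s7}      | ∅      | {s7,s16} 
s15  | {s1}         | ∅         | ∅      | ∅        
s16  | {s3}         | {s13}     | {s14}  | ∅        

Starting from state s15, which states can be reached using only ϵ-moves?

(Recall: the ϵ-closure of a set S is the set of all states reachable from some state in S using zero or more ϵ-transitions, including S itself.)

Start with {s15}.
From s15 via ϵ: add s1.
From s1 via ϵ: add s8.
From s8 via ϵ: add s10.
From s10 via ϵ: add s3, s4, s14.
From s3 via ϵ: add s5.
From s4 via ϵ: add s0.
From s0 via ϵ: add s6.
No new states can be added; the closed set is {s0, s1, s3, s4, s5, s6, s8, s10, s14, s15}.

{s0, s1, s3, s4, s5, s6, s8, s10, s14, s15}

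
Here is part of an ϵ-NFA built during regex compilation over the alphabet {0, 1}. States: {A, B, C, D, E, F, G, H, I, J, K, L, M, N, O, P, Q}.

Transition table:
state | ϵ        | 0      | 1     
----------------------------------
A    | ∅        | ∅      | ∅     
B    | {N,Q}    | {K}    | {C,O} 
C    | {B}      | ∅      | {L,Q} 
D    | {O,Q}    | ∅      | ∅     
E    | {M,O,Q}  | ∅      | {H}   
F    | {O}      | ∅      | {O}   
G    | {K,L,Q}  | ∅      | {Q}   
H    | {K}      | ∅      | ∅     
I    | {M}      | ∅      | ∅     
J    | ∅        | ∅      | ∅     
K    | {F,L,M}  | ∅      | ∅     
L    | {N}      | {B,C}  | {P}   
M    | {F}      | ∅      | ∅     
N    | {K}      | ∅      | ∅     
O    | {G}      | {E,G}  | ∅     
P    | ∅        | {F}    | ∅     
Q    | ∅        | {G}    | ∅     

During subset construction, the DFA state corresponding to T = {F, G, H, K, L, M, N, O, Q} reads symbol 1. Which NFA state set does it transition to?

F on 1 → {O}.
G on 1 → {Q}.
L on 1 → {P}.
No 1-transition from H, K, M, N, O, Q.
Union after reading 1: {O, P, Q}.
Now take the ϵ-closure:
From O via ϵ: add G.
From G via ϵ: add K, L.
From K via ϵ: add F, M.
From L via ϵ: add N.
No new states can be added; the closed set is {F, G, K, L, M, N, O, P, Q}.

{F, G, K, L, M, N, O, P, Q}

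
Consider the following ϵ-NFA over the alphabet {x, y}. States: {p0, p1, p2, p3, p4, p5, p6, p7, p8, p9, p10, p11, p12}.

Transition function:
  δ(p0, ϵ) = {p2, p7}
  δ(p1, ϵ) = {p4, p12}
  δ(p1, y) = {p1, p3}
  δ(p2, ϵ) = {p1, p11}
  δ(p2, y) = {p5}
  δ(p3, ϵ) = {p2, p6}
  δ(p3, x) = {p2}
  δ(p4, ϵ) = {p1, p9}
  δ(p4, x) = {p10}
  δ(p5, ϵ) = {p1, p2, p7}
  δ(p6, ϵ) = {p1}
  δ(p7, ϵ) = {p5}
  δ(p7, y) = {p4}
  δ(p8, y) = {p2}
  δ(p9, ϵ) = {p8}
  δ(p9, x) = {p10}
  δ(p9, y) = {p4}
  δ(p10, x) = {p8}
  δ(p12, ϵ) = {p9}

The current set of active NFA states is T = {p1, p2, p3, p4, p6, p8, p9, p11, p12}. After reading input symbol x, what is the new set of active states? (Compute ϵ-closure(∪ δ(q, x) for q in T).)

{p1, p2, p4, p8, p9, p10, p11, p12}

p3 on x → {p2}.
p4 on x → {p10}.
p9 on x → {p10}.
No x-transition from p1, p2, p6, p8, p11, p12.
Union after reading x: {p2, p10}.
Now take the ϵ-closure:
From p2 via ϵ: add p1, p11.
From p1 via ϵ: add p4, p12.
From p4 via ϵ: add p9.
From p9 via ϵ: add p8.
No new states can be added; the closed set is {p1, p2, p4, p8, p9, p10, p11, p12}.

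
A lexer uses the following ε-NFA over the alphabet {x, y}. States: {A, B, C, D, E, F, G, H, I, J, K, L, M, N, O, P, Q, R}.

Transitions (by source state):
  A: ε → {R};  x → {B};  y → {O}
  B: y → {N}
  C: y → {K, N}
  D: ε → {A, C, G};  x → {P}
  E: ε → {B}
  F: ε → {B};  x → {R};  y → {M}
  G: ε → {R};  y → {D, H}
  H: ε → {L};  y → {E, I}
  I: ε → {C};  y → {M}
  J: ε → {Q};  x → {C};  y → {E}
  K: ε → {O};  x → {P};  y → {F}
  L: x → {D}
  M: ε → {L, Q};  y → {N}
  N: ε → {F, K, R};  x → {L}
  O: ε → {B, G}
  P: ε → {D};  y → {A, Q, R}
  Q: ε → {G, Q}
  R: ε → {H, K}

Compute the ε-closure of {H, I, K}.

Start with {H, I, K}.
From H via ε: add L.
From I via ε: add C.
From K via ε: add O.
From O via ε: add B, G.
From G via ε: add R.
No new states can be added; the closed set is {B, C, G, H, I, K, L, O, R}.

{B, C, G, H, I, K, L, O, R}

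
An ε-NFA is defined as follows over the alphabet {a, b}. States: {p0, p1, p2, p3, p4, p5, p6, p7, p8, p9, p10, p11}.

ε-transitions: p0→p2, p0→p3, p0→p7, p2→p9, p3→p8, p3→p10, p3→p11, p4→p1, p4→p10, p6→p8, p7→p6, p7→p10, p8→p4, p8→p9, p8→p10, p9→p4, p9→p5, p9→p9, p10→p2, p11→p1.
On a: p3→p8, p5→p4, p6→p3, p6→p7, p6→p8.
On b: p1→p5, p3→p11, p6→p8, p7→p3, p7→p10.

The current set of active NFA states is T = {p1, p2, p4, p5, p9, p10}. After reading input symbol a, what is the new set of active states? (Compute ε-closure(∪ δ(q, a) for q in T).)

p5 on a → {p4}.
No a-transition from p1, p2, p4, p9, p10.
Union after reading a: {p4}.
Now take the ε-closure:
From p4 via ε: add p1, p10.
From p10 via ε: add p2.
From p2 via ε: add p9.
From p9 via ε: add p5.
No new states can be added; the closed set is {p1, p2, p4, p5, p9, p10}.

{p1, p2, p4, p5, p9, p10}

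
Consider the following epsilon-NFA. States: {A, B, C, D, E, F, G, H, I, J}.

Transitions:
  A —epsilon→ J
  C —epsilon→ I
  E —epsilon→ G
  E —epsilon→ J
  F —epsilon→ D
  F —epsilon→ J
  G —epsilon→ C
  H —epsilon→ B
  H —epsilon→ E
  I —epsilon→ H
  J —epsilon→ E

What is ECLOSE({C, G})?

Start with {C, G}.
From C via epsilon: add I.
From I via epsilon: add H.
From H via epsilon: add B, E.
From E via epsilon: add J.
No new states can be added; the closed set is {B, C, E, G, H, I, J}.

{B, C, E, G, H, I, J}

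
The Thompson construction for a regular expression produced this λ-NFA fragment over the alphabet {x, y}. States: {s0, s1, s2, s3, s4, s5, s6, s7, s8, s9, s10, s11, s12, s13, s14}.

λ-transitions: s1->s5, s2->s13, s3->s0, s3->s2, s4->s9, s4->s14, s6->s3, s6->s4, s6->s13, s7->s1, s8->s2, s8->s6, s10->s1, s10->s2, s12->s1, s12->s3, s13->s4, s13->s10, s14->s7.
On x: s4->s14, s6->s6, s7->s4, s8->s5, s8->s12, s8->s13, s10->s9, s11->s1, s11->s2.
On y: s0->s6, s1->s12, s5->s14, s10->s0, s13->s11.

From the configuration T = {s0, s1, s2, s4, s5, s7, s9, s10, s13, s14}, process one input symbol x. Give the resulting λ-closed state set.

s4 on x → {s14}.
s7 on x → {s4}.
s10 on x → {s9}.
No x-transition from s0, s1, s2, s5, s9, s13, s14.
Union after reading x: {s4, s9, s14}.
Now take the λ-closure:
From s14 via λ: add s7.
From s7 via λ: add s1.
From s1 via λ: add s5.
No new states can be added; the closed set is {s1, s4, s5, s7, s9, s14}.

{s1, s4, s5, s7, s9, s14}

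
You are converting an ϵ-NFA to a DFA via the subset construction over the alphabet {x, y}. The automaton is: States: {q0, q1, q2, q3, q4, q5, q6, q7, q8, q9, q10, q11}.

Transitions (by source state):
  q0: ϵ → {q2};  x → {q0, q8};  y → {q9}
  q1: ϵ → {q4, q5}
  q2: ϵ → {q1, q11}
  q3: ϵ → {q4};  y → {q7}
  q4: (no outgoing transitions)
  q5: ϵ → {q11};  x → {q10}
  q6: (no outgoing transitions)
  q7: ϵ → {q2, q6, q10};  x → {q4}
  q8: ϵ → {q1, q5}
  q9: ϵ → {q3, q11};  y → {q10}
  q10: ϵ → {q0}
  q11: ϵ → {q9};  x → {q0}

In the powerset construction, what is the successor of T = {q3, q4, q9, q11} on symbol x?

q11 on x → {q0}.
No x-transition from q3, q4, q9.
Union after reading x: {q0}.
Now take the ϵ-closure:
From q0 via ϵ: add q2.
From q2 via ϵ: add q1, q11.
From q1 via ϵ: add q4, q5.
From q11 via ϵ: add q9.
From q9 via ϵ: add q3.
No new states can be added; the closed set is {q0, q1, q2, q3, q4, q5, q9, q11}.

{q0, q1, q2, q3, q4, q5, q9, q11}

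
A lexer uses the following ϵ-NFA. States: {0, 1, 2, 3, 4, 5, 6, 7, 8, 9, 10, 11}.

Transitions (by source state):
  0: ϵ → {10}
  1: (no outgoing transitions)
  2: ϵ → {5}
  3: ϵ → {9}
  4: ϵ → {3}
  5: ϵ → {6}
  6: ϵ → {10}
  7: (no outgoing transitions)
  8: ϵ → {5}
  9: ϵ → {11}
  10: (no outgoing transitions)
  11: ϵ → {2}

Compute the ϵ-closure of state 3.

Start with {3}.
From 3 via ϵ: add 9.
From 9 via ϵ: add 11.
From 11 via ϵ: add 2.
From 2 via ϵ: add 5.
From 5 via ϵ: add 6.
From 6 via ϵ: add 10.
No new states can be added; the closed set is {2, 3, 5, 6, 9, 10, 11}.

{2, 3, 5, 6, 9, 10, 11}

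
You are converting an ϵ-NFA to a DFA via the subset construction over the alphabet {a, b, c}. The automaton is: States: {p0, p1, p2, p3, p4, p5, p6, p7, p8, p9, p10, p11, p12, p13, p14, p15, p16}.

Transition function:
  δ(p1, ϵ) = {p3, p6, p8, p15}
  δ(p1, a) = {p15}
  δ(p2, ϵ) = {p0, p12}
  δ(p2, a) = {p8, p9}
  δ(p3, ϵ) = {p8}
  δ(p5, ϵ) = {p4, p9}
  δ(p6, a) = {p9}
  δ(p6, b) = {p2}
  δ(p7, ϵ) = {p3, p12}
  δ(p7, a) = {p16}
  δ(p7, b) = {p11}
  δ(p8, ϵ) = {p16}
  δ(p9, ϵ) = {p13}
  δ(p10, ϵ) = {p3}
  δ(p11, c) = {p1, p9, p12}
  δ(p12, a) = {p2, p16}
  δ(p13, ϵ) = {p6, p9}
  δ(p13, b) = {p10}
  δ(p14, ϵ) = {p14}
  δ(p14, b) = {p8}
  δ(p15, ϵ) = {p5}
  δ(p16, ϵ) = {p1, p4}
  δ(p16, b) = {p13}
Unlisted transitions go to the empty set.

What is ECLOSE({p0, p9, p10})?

{p0, p1, p3, p4, p5, p6, p8, p9, p10, p13, p15, p16}

Start with {p0, p9, p10}.
From p9 via ϵ: add p13.
From p10 via ϵ: add p3.
From p3 via ϵ: add p8.
From p13 via ϵ: add p6.
From p8 via ϵ: add p16.
From p16 via ϵ: add p1, p4.
From p1 via ϵ: add p15.
From p15 via ϵ: add p5.
No new states can be added; the closed set is {p0, p1, p3, p4, p5, p6, p8, p9, p10, p13, p15, p16}.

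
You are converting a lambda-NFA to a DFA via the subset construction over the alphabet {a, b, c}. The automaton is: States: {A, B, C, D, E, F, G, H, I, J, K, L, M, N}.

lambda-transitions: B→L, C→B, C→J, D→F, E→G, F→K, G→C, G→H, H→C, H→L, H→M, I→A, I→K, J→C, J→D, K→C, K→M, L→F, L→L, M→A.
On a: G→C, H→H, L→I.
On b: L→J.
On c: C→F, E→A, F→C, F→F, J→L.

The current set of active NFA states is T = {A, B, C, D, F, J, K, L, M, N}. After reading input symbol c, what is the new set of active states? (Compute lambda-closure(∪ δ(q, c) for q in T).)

{A, B, C, D, F, J, K, L, M}

C on c → {F}.
F on c → {C, F}.
J on c → {L}.
No c-transition from A, B, D, K, L, M, N.
Union after reading c: {C, F, L}.
Now take the lambda-closure:
From C via lambda: add B, J.
From F via lambda: add K.
From J via lambda: add D.
From K via lambda: add M.
From M via lambda: add A.
No new states can be added; the closed set is {A, B, C, D, F, J, K, L, M}.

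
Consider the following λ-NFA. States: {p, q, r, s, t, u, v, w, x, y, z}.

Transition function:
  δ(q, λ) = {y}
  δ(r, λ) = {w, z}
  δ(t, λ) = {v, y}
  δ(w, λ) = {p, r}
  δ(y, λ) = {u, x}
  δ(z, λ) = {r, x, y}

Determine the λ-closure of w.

Start with {w}.
From w via λ: add p, r.
From r via λ: add z.
From z via λ: add x, y.
From y via λ: add u.
No new states can be added; the closed set is {p, r, u, w, x, y, z}.

{p, r, u, w, x, y, z}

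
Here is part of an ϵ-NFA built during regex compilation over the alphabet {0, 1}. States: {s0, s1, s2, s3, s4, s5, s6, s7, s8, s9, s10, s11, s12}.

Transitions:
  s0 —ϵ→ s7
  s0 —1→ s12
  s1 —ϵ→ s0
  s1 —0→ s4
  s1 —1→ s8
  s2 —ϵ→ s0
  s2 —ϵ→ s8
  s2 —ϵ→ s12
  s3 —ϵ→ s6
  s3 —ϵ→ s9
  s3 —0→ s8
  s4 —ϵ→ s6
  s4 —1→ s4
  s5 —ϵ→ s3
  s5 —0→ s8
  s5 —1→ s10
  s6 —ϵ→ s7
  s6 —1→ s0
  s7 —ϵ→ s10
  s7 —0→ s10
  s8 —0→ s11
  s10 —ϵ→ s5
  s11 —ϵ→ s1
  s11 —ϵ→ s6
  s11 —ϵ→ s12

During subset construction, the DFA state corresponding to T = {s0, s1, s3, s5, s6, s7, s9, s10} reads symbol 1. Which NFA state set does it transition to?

{s0, s3, s5, s6, s7, s8, s9, s10, s12}

s0 on 1 → {s12}.
s1 on 1 → {s8}.
s5 on 1 → {s10}.
s6 on 1 → {s0}.
No 1-transition from s3, s7, s9, s10.
Union after reading 1: {s0, s8, s10, s12}.
Now take the ϵ-closure:
From s0 via ϵ: add s7.
From s10 via ϵ: add s5.
From s5 via ϵ: add s3.
From s3 via ϵ: add s6, s9.
No new states can be added; the closed set is {s0, s3, s5, s6, s7, s8, s9, s10, s12}.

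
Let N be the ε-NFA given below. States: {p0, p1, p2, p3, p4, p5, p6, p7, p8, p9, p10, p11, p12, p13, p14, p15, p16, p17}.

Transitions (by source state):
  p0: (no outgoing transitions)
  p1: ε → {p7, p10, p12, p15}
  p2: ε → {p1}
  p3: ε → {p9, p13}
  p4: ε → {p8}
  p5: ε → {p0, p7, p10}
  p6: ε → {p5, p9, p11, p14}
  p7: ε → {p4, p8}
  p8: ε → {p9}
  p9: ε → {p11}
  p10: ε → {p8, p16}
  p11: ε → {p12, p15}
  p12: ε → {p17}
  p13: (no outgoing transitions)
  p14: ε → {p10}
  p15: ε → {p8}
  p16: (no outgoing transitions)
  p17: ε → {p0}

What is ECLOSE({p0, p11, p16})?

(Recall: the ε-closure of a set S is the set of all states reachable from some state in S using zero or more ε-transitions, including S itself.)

Start with {p0, p11, p16}.
From p11 via ε: add p12, p15.
From p12 via ε: add p17.
From p15 via ε: add p8.
From p8 via ε: add p9.
No new states can be added; the closed set is {p0, p8, p9, p11, p12, p15, p16, p17}.

{p0, p8, p9, p11, p12, p15, p16, p17}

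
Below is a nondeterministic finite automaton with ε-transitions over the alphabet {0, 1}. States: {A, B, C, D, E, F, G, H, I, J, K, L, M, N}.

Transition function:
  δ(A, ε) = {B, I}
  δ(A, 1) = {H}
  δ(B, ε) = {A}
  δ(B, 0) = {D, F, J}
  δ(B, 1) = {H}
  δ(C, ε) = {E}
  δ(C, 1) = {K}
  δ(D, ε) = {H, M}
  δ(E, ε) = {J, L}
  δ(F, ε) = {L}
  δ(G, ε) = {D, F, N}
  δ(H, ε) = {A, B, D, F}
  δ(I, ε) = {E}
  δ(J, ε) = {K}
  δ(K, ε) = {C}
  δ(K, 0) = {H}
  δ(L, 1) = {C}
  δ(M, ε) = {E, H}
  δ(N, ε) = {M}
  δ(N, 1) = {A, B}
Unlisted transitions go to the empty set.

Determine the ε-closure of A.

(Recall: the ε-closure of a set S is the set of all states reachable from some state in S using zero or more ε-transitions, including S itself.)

{A, B, C, E, I, J, K, L}

Start with {A}.
From A via ε: add B, I.
From I via ε: add E.
From E via ε: add J, L.
From J via ε: add K.
From K via ε: add C.
No new states can be added; the closed set is {A, B, C, E, I, J, K, L}.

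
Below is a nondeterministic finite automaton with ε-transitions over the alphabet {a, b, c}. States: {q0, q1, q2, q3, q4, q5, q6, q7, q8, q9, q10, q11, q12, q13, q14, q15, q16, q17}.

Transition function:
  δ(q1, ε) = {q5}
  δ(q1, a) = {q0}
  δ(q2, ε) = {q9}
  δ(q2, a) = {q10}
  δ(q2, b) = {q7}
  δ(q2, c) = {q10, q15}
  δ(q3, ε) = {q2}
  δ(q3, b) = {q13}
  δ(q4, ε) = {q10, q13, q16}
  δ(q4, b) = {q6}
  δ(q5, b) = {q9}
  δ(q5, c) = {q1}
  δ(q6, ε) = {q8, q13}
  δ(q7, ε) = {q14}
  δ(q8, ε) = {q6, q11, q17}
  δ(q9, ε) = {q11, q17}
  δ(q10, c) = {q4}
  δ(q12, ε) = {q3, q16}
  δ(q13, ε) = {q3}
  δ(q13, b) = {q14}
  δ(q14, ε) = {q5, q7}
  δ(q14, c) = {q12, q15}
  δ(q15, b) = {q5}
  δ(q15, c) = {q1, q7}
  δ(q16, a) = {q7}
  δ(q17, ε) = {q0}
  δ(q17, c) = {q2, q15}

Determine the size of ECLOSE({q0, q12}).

Start with {q0, q12}.
From q12 via ε: add q3, q16.
From q3 via ε: add q2.
From q2 via ε: add q9.
From q9 via ε: add q11, q17.
ε-closure = {q0, q2, q3, q9, q11, q12, q16, q17}, which has 8 states.

8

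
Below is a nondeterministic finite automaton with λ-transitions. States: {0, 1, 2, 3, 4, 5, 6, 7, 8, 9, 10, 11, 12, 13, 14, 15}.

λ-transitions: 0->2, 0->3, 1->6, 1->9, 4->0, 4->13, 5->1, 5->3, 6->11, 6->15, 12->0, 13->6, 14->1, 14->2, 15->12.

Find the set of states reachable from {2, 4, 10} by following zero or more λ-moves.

Start with {2, 4, 10}.
From 4 via λ: add 0, 13.
From 0 via λ: add 3.
From 13 via λ: add 6.
From 6 via λ: add 11, 15.
From 15 via λ: add 12.
No new states can be added; the closed set is {0, 2, 3, 4, 6, 10, 11, 12, 13, 15}.

{0, 2, 3, 4, 6, 10, 11, 12, 13, 15}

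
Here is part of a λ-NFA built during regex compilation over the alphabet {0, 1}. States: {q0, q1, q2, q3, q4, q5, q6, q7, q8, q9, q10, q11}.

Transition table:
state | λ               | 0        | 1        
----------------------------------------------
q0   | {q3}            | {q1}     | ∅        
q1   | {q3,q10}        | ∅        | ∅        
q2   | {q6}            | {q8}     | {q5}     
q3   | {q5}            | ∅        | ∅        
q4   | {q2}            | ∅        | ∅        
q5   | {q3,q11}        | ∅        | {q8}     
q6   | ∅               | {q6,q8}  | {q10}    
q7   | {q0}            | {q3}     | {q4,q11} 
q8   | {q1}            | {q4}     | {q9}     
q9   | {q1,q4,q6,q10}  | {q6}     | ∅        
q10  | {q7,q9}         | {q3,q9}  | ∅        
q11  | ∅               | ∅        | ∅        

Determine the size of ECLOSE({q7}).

Start with {q7}.
From q7 via λ: add q0.
From q0 via λ: add q3.
From q3 via λ: add q5.
From q5 via λ: add q11.
λ-closure = {q0, q3, q5, q7, q11}, which has 5 states.

5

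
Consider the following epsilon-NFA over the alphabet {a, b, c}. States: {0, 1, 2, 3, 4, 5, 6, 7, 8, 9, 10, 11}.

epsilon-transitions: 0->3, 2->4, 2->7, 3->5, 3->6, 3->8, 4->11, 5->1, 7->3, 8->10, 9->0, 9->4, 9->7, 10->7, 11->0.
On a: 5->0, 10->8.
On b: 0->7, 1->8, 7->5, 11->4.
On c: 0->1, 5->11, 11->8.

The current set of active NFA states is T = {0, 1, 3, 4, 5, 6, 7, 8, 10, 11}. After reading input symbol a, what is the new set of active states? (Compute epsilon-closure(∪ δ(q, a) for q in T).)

5 on a → {0}.
10 on a → {8}.
No a-transition from 0, 1, 3, 4, 6, 7, 8, 11.
Union after reading a: {0, 8}.
Now take the epsilon-closure:
From 0 via epsilon: add 3.
From 8 via epsilon: add 10.
From 3 via epsilon: add 5, 6.
From 10 via epsilon: add 7.
From 5 via epsilon: add 1.
No new states can be added; the closed set is {0, 1, 3, 5, 6, 7, 8, 10}.

{0, 1, 3, 5, 6, 7, 8, 10}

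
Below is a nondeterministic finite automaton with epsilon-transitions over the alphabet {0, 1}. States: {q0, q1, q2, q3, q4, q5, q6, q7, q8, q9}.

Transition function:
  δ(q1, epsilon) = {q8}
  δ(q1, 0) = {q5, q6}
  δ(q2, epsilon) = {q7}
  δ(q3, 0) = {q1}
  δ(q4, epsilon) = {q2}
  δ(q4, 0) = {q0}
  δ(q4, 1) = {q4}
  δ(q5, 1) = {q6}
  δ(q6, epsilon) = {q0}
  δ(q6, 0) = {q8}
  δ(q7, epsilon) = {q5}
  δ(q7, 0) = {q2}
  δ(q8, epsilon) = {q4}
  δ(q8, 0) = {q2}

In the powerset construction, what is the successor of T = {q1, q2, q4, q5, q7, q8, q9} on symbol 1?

q4 on 1 → {q4}.
q5 on 1 → {q6}.
No 1-transition from q1, q2, q7, q8, q9.
Union after reading 1: {q4, q6}.
Now take the epsilon-closure:
From q4 via epsilon: add q2.
From q6 via epsilon: add q0.
From q2 via epsilon: add q7.
From q7 via epsilon: add q5.
No new states can be added; the closed set is {q0, q2, q4, q5, q6, q7}.

{q0, q2, q4, q5, q6, q7}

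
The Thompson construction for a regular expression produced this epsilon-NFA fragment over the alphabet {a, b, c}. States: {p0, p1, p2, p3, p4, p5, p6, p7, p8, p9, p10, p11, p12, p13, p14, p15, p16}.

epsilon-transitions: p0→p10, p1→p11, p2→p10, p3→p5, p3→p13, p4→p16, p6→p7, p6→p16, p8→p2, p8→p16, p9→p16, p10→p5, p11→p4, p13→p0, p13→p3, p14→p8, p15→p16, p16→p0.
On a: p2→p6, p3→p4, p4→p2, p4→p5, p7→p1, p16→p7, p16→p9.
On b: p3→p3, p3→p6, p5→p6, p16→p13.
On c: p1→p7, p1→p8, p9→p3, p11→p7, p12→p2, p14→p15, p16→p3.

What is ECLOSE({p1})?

Start with {p1}.
From p1 via epsilon: add p11.
From p11 via epsilon: add p4.
From p4 via epsilon: add p16.
From p16 via epsilon: add p0.
From p0 via epsilon: add p10.
From p10 via epsilon: add p5.
No new states can be added; the closed set is {p0, p1, p4, p5, p10, p11, p16}.

{p0, p1, p4, p5, p10, p11, p16}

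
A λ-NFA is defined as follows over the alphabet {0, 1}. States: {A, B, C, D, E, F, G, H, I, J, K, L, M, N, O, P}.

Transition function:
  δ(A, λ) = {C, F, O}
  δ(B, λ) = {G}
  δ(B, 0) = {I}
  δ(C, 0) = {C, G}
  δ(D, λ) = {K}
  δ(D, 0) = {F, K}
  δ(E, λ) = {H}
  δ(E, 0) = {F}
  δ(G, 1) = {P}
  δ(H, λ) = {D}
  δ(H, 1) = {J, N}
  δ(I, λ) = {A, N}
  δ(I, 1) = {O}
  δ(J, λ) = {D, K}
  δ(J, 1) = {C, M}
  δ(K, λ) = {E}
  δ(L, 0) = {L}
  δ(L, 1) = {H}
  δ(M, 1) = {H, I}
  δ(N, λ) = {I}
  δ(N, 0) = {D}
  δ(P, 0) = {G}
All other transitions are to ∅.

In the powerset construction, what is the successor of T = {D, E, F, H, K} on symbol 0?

D on 0 → {F, K}.
E on 0 → {F}.
No 0-transition from F, H, K.
Union after reading 0: {F, K}.
Now take the λ-closure:
From K via λ: add E.
From E via λ: add H.
From H via λ: add D.
No new states can be added; the closed set is {D, E, F, H, K}.

{D, E, F, H, K}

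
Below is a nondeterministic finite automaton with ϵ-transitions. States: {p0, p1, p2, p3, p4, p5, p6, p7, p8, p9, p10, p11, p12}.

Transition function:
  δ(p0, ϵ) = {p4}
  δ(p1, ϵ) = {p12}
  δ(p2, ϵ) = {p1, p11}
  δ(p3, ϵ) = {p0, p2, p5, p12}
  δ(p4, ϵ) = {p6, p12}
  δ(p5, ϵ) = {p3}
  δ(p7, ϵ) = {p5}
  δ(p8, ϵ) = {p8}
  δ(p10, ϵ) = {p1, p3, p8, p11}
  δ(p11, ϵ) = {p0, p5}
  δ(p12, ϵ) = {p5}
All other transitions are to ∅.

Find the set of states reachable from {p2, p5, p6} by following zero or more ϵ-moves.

Start with {p2, p5, p6}.
From p2 via ϵ: add p1, p11.
From p5 via ϵ: add p3.
From p1 via ϵ: add p12.
From p3 via ϵ: add p0.
From p0 via ϵ: add p4.
No new states can be added; the closed set is {p0, p1, p2, p3, p4, p5, p6, p11, p12}.

{p0, p1, p2, p3, p4, p5, p6, p11, p12}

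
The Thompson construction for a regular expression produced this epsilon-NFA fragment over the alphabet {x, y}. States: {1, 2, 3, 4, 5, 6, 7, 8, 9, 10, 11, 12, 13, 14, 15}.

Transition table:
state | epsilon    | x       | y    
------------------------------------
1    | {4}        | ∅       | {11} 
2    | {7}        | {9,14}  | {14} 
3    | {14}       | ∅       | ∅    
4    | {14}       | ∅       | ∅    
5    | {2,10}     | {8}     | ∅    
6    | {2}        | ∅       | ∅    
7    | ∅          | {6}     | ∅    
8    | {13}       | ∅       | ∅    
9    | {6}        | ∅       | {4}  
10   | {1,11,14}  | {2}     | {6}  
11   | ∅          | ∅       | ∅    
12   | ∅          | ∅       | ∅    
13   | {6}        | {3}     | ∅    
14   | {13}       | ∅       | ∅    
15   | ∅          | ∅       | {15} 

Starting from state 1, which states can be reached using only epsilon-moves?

{1, 2, 4, 6, 7, 13, 14}

Start with {1}.
From 1 via epsilon: add 4.
From 4 via epsilon: add 14.
From 14 via epsilon: add 13.
From 13 via epsilon: add 6.
From 6 via epsilon: add 2.
From 2 via epsilon: add 7.
No new states can be added; the closed set is {1, 2, 4, 6, 7, 13, 14}.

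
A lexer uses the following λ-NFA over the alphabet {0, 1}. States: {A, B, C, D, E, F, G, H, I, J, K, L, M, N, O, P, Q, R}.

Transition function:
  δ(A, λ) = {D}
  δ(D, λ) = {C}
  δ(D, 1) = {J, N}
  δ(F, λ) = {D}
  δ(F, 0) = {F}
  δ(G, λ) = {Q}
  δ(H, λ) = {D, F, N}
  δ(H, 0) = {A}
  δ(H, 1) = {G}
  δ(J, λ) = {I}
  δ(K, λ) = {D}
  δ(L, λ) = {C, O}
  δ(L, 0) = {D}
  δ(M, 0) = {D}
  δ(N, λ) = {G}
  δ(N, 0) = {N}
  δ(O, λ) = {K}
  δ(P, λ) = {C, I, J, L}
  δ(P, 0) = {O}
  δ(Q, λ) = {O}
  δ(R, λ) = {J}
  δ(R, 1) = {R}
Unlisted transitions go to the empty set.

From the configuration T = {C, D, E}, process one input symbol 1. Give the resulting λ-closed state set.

{C, D, G, I, J, K, N, O, Q}

D on 1 → {J, N}.
No 1-transition from C, E.
Union after reading 1: {J, N}.
Now take the λ-closure:
From J via λ: add I.
From N via λ: add G.
From G via λ: add Q.
From Q via λ: add O.
From O via λ: add K.
From K via λ: add D.
From D via λ: add C.
No new states can be added; the closed set is {C, D, G, I, J, K, N, O, Q}.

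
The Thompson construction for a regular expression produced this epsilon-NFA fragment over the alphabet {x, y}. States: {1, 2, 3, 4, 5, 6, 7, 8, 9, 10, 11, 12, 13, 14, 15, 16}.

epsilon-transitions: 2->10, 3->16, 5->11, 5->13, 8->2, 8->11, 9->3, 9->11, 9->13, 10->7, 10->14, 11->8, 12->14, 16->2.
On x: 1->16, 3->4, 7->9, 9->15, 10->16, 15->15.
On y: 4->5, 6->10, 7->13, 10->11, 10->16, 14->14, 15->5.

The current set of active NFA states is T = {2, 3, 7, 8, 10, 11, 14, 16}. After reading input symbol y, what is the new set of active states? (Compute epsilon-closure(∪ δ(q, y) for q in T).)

{2, 7, 8, 10, 11, 13, 14, 16}

7 on y → {13}.
10 on y → {11, 16}.
14 on y → {14}.
No y-transition from 2, 3, 8, 11, 16.
Union after reading y: {11, 13, 14, 16}.
Now take the epsilon-closure:
From 11 via epsilon: add 8.
From 16 via epsilon: add 2.
From 2 via epsilon: add 10.
From 10 via epsilon: add 7.
No new states can be added; the closed set is {2, 7, 8, 10, 11, 13, 14, 16}.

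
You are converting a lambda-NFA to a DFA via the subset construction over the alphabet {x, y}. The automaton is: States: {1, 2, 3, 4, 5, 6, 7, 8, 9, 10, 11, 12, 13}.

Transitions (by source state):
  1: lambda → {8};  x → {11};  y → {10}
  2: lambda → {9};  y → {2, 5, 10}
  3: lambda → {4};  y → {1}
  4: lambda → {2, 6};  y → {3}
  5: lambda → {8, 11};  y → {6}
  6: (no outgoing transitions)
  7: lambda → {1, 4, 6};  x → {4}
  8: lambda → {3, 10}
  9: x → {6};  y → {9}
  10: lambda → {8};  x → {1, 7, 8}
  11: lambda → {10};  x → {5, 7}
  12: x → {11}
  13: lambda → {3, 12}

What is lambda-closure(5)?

{2, 3, 4, 5, 6, 8, 9, 10, 11}

Start with {5}.
From 5 via lambda: add 8, 11.
From 8 via lambda: add 3, 10.
From 3 via lambda: add 4.
From 4 via lambda: add 2, 6.
From 2 via lambda: add 9.
No new states can be added; the closed set is {2, 3, 4, 5, 6, 8, 9, 10, 11}.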